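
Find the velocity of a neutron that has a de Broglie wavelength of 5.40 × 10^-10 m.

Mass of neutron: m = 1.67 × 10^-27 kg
7.35 × 10^2 m/s

From the de Broglie relation λ = h/(mv), we solve for v:

v = h/(mλ)
v = (6.626 × 10^-34 J·s) / (1.67 × 10^-27 kg × 5.40 × 10^-10 m)
v = 7.35 × 10^2 m/s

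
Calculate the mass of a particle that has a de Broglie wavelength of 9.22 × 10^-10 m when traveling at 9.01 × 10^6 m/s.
7.98 × 10^-32 kg

From the de Broglie relation λ = h/(mv), we solve for m:

m = h/(λv)
m = (6.626 × 10^-34 J·s) / (9.22 × 10^-10 m × 9.01 × 10^6 m/s)
m = 7.98 × 10^-32 kg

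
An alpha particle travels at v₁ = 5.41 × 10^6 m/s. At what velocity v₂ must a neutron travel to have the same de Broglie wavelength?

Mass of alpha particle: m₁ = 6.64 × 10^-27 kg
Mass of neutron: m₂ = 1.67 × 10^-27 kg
v₂ = 2.15 × 10^7 m/s

For equal de Broglie wavelengths: λ₁ = λ₂

h/(m₁v₁) = h/(m₂v₂)
m₁v₁ = m₂v₂
v₂ = v₁ · (m₁/m₂)

v₂ = 5.41 × 10^6 m/s × (6.64 × 10^-27 kg / 1.67 × 10^-27 kg)
v₂ = 2.15 × 10^7 m/s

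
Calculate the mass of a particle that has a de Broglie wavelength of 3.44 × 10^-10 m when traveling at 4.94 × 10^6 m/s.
3.90 × 10^-31 kg

From the de Broglie relation λ = h/(mv), we solve for m:

m = h/(λv)
m = (6.626 × 10^-34 J·s) / (3.44 × 10^-10 m × 4.94 × 10^6 m/s)
m = 3.90 × 10^-31 kg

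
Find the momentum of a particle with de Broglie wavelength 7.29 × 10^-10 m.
9.09 × 10^-25 kg·m/s

From the de Broglie relation λ = h/p, we solve for p:

p = h/λ
p = (6.626 × 10^-34 J·s) / (7.29 × 10^-10 m)
p = 9.09 × 10^-25 kg·m/s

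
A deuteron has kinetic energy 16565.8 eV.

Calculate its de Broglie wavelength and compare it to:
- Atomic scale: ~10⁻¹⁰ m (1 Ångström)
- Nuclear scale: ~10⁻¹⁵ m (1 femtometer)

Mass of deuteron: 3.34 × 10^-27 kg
λ = 1.57 × 10^-13 m, which is between nuclear and atomic scales.

Using λ = h/√(2mKE):

KE = 16565.8 eV = 2.654 × 10^-15 J

λ = h/√(2mKE)
λ = (6.626 × 10^-34 J·s) / √(2 × 3.34 × 10^-27 kg × 2.654 × 10^-15 J)
λ = 1.57 × 10^-13 m

Comparison:
- Atomic scale (10⁻¹⁰ m): λ is 0.0016× this size
- Nuclear scale (10⁻¹⁵ m): λ is 1.6e+02× this size

The wavelength is between nuclear and atomic scales.

This wavelength is appropriate for probing atomic structure but too large for nuclear physics experiments.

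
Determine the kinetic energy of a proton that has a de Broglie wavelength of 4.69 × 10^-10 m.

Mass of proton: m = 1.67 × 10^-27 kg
5.98 × 10^-22 J (or 3.73 × 10^-3 eV)

From λ = h/√(2mKE), we solve for KE:

λ² = h²/(2mKE)
KE = h²/(2mλ²)
KE = (6.626 × 10^-34 J·s)² / (2 × 1.67 × 10^-27 kg × (4.69 × 10^-10 m)²)
KE = 5.98 × 10^-22 J
KE = 3.73 × 10^-3 eV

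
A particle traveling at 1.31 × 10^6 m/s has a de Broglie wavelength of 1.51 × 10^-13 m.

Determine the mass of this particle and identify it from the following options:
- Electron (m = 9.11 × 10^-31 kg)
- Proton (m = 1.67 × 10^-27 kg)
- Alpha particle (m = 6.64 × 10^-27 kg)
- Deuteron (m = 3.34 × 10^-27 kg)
The particle is a deuteron.

From λ = h/(mv), solve for mass:

m = h/(λv)
m = (6.626 × 10^-34 J·s) / (1.51 × 10^-13 m × 1.31 × 10^6 m/s)
m = 3.35 × 10^-27 kg

Comparing with the listed masses, this is closest to a deuteron.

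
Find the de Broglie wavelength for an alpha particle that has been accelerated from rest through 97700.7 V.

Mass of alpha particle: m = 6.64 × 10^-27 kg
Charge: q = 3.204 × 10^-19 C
3.25 × 10^-14 m

When a particle is accelerated through voltage V, it gains kinetic energy KE = qV.

The de Broglie wavelength is then λ = h/√(2mqV):

λ = h/√(2mqV)
λ = (6.626 × 10^-34 J·s) / √(2 × 6.64 × 10^-27 kg × 3.204 × 10^-19 C × 97700.7 V)
λ = 3.25 × 10^-14 m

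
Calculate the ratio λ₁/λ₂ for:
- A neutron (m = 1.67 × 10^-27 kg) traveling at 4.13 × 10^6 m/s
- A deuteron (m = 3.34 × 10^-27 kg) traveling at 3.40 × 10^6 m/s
λ₁/λ₂ = 1.65

Using λ = h/(mv):

λ₁ = h/(m₁v₁) = 9.61 × 10^-14 m
λ₂ = h/(m₂v₂) = 5.83 × 10^-14 m

Ratio λ₁/λ₂ = (m₂v₂)/(m₁v₁)
         = (3.34 × 10^-27 kg × 3.40 × 10^6 m/s) / (1.67 × 10^-27 kg × 4.13 × 10^6 m/s)
         = 1.65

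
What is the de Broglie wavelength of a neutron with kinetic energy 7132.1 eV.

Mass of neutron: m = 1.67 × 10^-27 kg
3.39 × 10^-13 m

Using λ = h/√(2mKE):

First convert KE to Joules: KE = 7132.1 eV = 1.143 × 10^-15 J

λ = h/√(2mKE)
λ = (6.626 × 10^-34 J·s) / √(2 × 1.67 × 10^-27 kg × 1.143 × 10^-15 J)
λ = 3.39 × 10^-13 m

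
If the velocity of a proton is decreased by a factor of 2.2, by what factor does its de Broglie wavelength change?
The wavelength increases by a factor of 2.2.

From λ = h/(mv), the wavelength is inversely proportional to velocity:

λ ∝ 1/v

If v → v/2.2, then λ → 2.2λ

When velocity is decreased by a factor of 2.2, the wavelength increases by a factor of 2.2.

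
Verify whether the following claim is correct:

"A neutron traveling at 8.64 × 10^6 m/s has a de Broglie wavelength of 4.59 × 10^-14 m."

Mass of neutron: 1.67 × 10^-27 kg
True

The claim is correct.

Using λ = h/(mv):
λ = (6.626 × 10^-34 J·s) / (1.67 × 10^-27 kg × 8.64 × 10^6 m/s)
λ = 4.59 × 10^-14 m

This matches the claimed value.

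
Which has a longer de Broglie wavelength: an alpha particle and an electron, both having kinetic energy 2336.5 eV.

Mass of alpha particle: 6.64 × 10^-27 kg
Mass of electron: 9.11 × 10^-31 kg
The electron has the longer wavelength.

Using λ = h/√(2mKE):

For alpha particle: λ₁ = h/√(2m₁KE) = 2.97 × 10^-13 m
For electron: λ₂ = h/√(2m₂KE) = 2.54 × 10^-11 m

Since λ ∝ 1/√m at constant kinetic energy, the lighter particle has the longer wavelength.

The electron has the longer de Broglie wavelength.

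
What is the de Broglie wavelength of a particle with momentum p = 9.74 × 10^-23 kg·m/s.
6.80 × 10^-12 m

Using the de Broglie relation λ = h/p:

λ = h/p
λ = (6.626 × 10^-34 J·s) / (9.74 × 10^-23 kg·m/s)
λ = 6.80 × 10^-12 m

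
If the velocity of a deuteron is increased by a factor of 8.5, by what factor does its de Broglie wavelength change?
The wavelength decreases by a factor of 8.5.

From λ = h/(mv), the wavelength is inversely proportional to velocity:

λ ∝ 1/v

If v → 8.5v, then λ → λ/8.5

When velocity is increased by a factor of 8.5, the wavelength decreases by a factor of 8.5.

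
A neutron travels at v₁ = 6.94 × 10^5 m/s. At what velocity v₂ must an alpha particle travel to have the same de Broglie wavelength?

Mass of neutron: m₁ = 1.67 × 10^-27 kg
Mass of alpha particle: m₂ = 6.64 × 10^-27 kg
v₂ = 1.75 × 10^5 m/s

For equal de Broglie wavelengths: λ₁ = λ₂

h/(m₁v₁) = h/(m₂v₂)
m₁v₁ = m₂v₂
v₂ = v₁ · (m₁/m₂)

v₂ = 6.94 × 10^5 m/s × (1.67 × 10^-27 kg / 6.64 × 10^-27 kg)
v₂ = 1.75 × 10^5 m/s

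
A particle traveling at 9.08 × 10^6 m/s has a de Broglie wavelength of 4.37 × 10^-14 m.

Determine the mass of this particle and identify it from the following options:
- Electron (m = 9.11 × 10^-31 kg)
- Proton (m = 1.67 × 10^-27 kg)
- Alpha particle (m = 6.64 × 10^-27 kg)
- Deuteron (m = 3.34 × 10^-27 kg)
The particle is a proton.

From λ = h/(mv), solve for mass:

m = h/(λv)
m = (6.626 × 10^-34 J·s) / (4.37 × 10^-14 m × 9.08 × 10^6 m/s)
m = 1.67 × 10^-27 kg

Comparing with the listed masses, this is closest to a proton.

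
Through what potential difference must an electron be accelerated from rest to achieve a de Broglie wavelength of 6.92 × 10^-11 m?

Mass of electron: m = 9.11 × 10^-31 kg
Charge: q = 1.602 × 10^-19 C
314 V

From λ = h/√(2mqV), we solve for V:

λ² = h²/(2mqV)
V = h²/(2mqλ²)
V = (6.626 × 10^-34 J·s)² / (2 × 9.11 × 10^-31 kg × 1.602 × 10^-19 C × (6.92 × 10^-11 m)²)
V = 314 V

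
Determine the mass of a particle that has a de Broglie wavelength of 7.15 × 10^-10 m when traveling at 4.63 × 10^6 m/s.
2.00 × 10^-31 kg

From the de Broglie relation λ = h/(mv), we solve for m:

m = h/(λv)
m = (6.626 × 10^-34 J·s) / (7.15 × 10^-10 m × 4.63 × 10^6 m/s)
m = 2.00 × 10^-31 kg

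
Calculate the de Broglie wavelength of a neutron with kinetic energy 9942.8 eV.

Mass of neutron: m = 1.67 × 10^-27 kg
2.87 × 10^-13 m

Using λ = h/√(2mKE):

First convert KE to Joules: KE = 9942.8 eV = 1.593 × 10^-15 J

λ = h/√(2mKE)
λ = (6.626 × 10^-34 J·s) / √(2 × 1.67 × 10^-27 kg × 1.593 × 10^-15 J)
λ = 2.87 × 10^-13 m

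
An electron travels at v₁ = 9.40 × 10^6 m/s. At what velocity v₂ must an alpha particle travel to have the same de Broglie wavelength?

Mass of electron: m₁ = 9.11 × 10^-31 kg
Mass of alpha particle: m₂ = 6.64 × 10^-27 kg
v₂ = 1.29 × 10^3 m/s

For equal de Broglie wavelengths: λ₁ = λ₂

h/(m₁v₁) = h/(m₂v₂)
m₁v₁ = m₂v₂
v₂ = v₁ · (m₁/m₂)

v₂ = 9.40 × 10^6 m/s × (9.11 × 10^-31 kg / 6.64 × 10^-27 kg)
v₂ = 1.29 × 10^3 m/s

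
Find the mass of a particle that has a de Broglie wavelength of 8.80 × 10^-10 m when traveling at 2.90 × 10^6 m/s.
2.60 × 10^-31 kg

From the de Broglie relation λ = h/(mv), we solve for m:

m = h/(λv)
m = (6.626 × 10^-34 J·s) / (8.80 × 10^-10 m × 2.90 × 10^6 m/s)
m = 2.60 × 10^-31 kg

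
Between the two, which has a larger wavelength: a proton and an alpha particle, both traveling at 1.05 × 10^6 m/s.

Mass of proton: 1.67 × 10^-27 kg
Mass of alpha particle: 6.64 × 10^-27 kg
The proton has the longer wavelength.

Using λ = h/(mv), since both particles have the same velocity, the wavelength depends only on mass.

For proton: λ₁ = h/(m₁v) = 3.78 × 10^-13 m
For alpha particle: λ₂ = h/(m₂v) = 9.50 × 10^-14 m

Since λ ∝ 1/m at constant velocity, the lighter particle has the longer wavelength.

The proton has the longer de Broglie wavelength.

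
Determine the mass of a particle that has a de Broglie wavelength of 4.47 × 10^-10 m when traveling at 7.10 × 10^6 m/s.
2.09 × 10^-31 kg

From the de Broglie relation λ = h/(mv), we solve for m:

m = h/(λv)
m = (6.626 × 10^-34 J·s) / (4.47 × 10^-10 m × 7.10 × 10^6 m/s)
m = 2.09 × 10^-31 kg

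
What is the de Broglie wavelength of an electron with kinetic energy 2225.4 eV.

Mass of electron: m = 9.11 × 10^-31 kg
2.60 × 10^-11 m

Using λ = h/√(2mKE):

First convert KE to Joules: KE = 2225.4 eV = 3.565 × 10^-16 J

λ = h/√(2mKE)
λ = (6.626 × 10^-34 J·s) / √(2 × 9.11 × 10^-31 kg × 3.565 × 10^-16 J)
λ = 2.60 × 10^-11 m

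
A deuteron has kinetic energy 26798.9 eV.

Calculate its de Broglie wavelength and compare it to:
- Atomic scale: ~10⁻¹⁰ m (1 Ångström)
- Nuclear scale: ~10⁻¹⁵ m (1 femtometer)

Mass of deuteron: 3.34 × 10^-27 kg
λ = 1.24 × 10^-13 m, which is between nuclear and atomic scales.

Using λ = h/√(2mKE):

KE = 26798.9 eV = 4.294 × 10^-15 J

λ = h/√(2mKE)
λ = (6.626 × 10^-34 J·s) / √(2 × 3.34 × 10^-27 kg × 4.294 × 10^-15 J)
λ = 1.24 × 10^-13 m

Comparison:
- Atomic scale (10⁻¹⁰ m): λ is 0.0012× this size
- Nuclear scale (10⁻¹⁵ m): λ is 1.2e+02× this size

The wavelength is between nuclear and atomic scales.

This wavelength is appropriate for probing atomic structure but too large for nuclear physics experiments.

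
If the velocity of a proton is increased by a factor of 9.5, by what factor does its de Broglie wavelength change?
The wavelength decreases by a factor of 9.5.

From λ = h/(mv), the wavelength is inversely proportional to velocity:

λ ∝ 1/v

If v → 9.5v, then λ → λ/9.5

When velocity is increased by a factor of 9.5, the wavelength decreases by a factor of 9.5.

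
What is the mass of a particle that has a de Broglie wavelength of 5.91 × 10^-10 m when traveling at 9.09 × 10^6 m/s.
1.23 × 10^-31 kg

From the de Broglie relation λ = h/(mv), we solve for m:

m = h/(λv)
m = (6.626 × 10^-34 J·s) / (5.91 × 10^-10 m × 9.09 × 10^6 m/s)
m = 1.23 × 10^-31 kg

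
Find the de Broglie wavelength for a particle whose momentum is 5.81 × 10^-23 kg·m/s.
1.14 × 10^-11 m

Using the de Broglie relation λ = h/p:

λ = h/p
λ = (6.626 × 10^-34 J·s) / (5.81 × 10^-23 kg·m/s)
λ = 1.14 × 10^-11 m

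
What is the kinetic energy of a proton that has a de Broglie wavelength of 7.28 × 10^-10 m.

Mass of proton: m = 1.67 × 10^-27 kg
2.48 × 10^-22 J (or 1.55 × 10^-3 eV)

From λ = h/√(2mKE), we solve for KE:

λ² = h²/(2mKE)
KE = h²/(2mλ²)
KE = (6.626 × 10^-34 J·s)² / (2 × 1.67 × 10^-27 kg × (7.28 × 10^-10 m)²)
KE = 2.48 × 10^-22 J
KE = 1.55 × 10^-3 eV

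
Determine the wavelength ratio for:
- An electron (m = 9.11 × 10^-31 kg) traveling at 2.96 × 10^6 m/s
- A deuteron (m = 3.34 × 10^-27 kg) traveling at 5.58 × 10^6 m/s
λ₁/λ₂ = 6.91 × 10^3

Using λ = h/(mv):

λ₁ = h/(m₁v₁) = 2.46 × 10^-10 m
λ₂ = h/(m₂v₂) = 3.56 × 10^-14 m

Ratio λ₁/λ₂ = (m₂v₂)/(m₁v₁)
         = (3.34 × 10^-27 kg × 5.58 × 10^6 m/s) / (9.11 × 10^-31 kg × 2.96 × 10^6 m/s)
         = 6.91 × 10^3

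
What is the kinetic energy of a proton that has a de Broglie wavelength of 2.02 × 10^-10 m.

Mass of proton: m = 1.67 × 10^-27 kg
3.22 × 10^-21 J (or 0.0201 eV)

From λ = h/√(2mKE), we solve for KE:

λ² = h²/(2mKE)
KE = h²/(2mλ²)
KE = (6.626 × 10^-34 J·s)² / (2 × 1.67 × 10^-27 kg × (2.02 × 10^-10 m)²)
KE = 3.22 × 10^-21 J
KE = 0.0201 eV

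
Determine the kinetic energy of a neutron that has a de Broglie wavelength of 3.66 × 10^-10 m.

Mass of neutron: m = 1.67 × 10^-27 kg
9.81 × 10^-22 J (or 6.12 × 10^-3 eV)

From λ = h/√(2mKE), we solve for KE:

λ² = h²/(2mKE)
KE = h²/(2mλ²)
KE = (6.626 × 10^-34 J·s)² / (2 × 1.67 × 10^-27 kg × (3.66 × 10^-10 m)²)
KE = 9.81 × 10^-22 J
KE = 6.12 × 10^-3 eV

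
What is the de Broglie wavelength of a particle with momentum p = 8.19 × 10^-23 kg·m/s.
8.09 × 10^-12 m

Using the de Broglie relation λ = h/p:

λ = h/p
λ = (6.626 × 10^-34 J·s) / (8.19 × 10^-23 kg·m/s)
λ = 8.09 × 10^-12 m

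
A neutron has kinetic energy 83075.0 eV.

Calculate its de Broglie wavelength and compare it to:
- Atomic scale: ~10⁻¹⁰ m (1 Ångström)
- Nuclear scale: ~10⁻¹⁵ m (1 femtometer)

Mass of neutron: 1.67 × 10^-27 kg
λ = 9.94 × 10^-14 m, which is between nuclear and atomic scales.

Using λ = h/√(2mKE):

KE = 83075.0 eV = 1.331 × 10^-14 J

λ = h/√(2mKE)
λ = (6.626 × 10^-34 J·s) / √(2 × 1.67 × 10^-27 kg × 1.331 × 10^-14 J)
λ = 9.94 × 10^-14 m

Comparison:
- Atomic scale (10⁻¹⁰ m): λ is 0.00099× this size
- Nuclear scale (10⁻¹⁵ m): λ is 99× this size

The wavelength is between nuclear and atomic scales.

This wavelength is appropriate for probing atomic structure but too large for nuclear physics experiments.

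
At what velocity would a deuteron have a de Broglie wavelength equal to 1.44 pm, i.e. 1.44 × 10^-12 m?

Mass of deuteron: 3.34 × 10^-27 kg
1.38 × 10^5 m/s

From λ = h/(mv), solve for v:

v = h/(mλ)
v = (6.626 × 10^-34 J·s) / (3.34 × 10^-27 kg × 1.44 × 10^-12 m)
v = 1.38 × 10^5 m/s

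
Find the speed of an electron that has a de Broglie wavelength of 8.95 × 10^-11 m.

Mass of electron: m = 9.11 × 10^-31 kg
8.13 × 10^6 m/s

From the de Broglie relation λ = h/(mv), we solve for v:

v = h/(mλ)
v = (6.626 × 10^-34 J·s) / (9.11 × 10^-31 kg × 8.95 × 10^-11 m)
v = 8.13 × 10^6 m/s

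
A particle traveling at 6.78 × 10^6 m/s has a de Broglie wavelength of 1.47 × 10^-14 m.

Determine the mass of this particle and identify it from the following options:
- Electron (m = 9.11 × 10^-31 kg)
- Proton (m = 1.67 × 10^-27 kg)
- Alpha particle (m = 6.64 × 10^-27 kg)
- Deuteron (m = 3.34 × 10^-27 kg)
The particle is an alpha particle.

From λ = h/(mv), solve for mass:

m = h/(λv)
m = (6.626 × 10^-34 J·s) / (1.47 × 10^-14 m × 6.78 × 10^6 m/s)
m = 6.65 × 10^-27 kg

Comparing with the listed masses, this is closest to an alpha particle.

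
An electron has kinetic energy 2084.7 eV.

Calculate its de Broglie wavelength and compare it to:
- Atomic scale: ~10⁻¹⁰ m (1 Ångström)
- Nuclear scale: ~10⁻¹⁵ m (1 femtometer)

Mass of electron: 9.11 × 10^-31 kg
λ = 2.69 × 10^-11 m, which is between nuclear and atomic scales.

Using λ = h/√(2mKE):

KE = 2084.7 eV = 3.340 × 10^-16 J

λ = h/√(2mKE)
λ = (6.626 × 10^-34 J·s) / √(2 × 9.11 × 10^-31 kg × 3.340 × 10^-16 J)
λ = 2.69 × 10^-11 m

Comparison:
- Atomic scale (10⁻¹⁰ m): λ is 0.27× this size
- Nuclear scale (10⁻¹⁵ m): λ is 2.7e+04× this size

The wavelength is between nuclear and atomic scales.

This wavelength is appropriate for probing atomic structure but too large for nuclear physics experiments.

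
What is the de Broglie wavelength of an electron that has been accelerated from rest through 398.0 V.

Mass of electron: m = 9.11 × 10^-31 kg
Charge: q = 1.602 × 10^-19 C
6.15 × 10^-11 m

When a particle is accelerated through voltage V, it gains kinetic energy KE = qV.

The de Broglie wavelength is then λ = h/√(2mqV):

λ = h/√(2mqV)
λ = (6.626 × 10^-34 J·s) / √(2 × 9.11 × 10^-31 kg × 1.602 × 10^-19 C × 398.0 V)
λ = 6.15 × 10^-11 m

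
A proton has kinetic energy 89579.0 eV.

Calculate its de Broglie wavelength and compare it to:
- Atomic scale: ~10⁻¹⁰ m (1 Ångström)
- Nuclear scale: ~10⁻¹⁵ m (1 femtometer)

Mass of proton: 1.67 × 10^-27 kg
λ = 9.57 × 10^-14 m, which is between nuclear and atomic scales.

Using λ = h/√(2mKE):

KE = 89579.0 eV = 1.435 × 10^-14 J

λ = h/√(2mKE)
λ = (6.626 × 10^-34 J·s) / √(2 × 1.67 × 10^-27 kg × 1.435 × 10^-14 J)
λ = 9.57 × 10^-14 m

Comparison:
- Atomic scale (10⁻¹⁰ m): λ is 0.00096× this size
- Nuclear scale (10⁻¹⁵ m): λ is 96× this size

The wavelength is between nuclear and atomic scales.

This wavelength is appropriate for probing atomic structure but too large for nuclear physics experiments.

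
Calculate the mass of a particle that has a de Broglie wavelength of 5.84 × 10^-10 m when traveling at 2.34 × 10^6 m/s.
4.85 × 10^-31 kg

From the de Broglie relation λ = h/(mv), we solve for m:

m = h/(λv)
m = (6.626 × 10^-34 J·s) / (5.84 × 10^-10 m × 2.34 × 10^6 m/s)
m = 4.85 × 10^-31 kg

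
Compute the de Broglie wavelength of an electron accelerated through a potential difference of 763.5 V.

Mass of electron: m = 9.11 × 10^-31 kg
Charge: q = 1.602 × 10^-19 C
4.44 × 10^-11 m

When a particle is accelerated through voltage V, it gains kinetic energy KE = qV.

The de Broglie wavelength is then λ = h/√(2mqV):

λ = h/√(2mqV)
λ = (6.626 × 10^-34 J·s) / √(2 × 9.11 × 10^-31 kg × 1.602 × 10^-19 C × 763.5 V)
λ = 4.44 × 10^-11 m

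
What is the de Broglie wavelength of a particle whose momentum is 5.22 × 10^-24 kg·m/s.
1.27 × 10^-10 m

Using the de Broglie relation λ = h/p:

λ = h/p
λ = (6.626 × 10^-34 J·s) / (5.22 × 10^-24 kg·m/s)
λ = 1.27 × 10^-10 m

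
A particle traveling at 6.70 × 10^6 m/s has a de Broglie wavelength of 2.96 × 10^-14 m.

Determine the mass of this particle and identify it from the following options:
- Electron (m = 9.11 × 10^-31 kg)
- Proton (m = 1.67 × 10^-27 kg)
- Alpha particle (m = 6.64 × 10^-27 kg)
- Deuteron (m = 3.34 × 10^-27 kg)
The particle is a deuteron.

From λ = h/(mv), solve for mass:

m = h/(λv)
m = (6.626 × 10^-34 J·s) / (2.96 × 10^-14 m × 6.70 × 10^6 m/s)
m = 3.34 × 10^-27 kg

Comparing with the listed masses, this is closest to a deuteron.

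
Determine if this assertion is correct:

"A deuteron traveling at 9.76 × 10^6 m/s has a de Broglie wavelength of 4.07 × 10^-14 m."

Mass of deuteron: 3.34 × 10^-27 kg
False

The claim is incorrect.

Using λ = h/(mv):
λ = (6.626 × 10^-34 J·s) / (3.34 × 10^-27 kg × 9.76 × 10^6 m/s)
λ = 2.03 × 10^-14 m

The actual wavelength differs from the claimed 4.07 × 10^-14 m.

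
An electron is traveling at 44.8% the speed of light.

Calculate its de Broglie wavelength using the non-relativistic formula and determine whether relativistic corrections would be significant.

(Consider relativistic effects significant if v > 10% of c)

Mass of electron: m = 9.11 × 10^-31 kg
Yes, relativistic corrections are needed.

Using the non-relativistic de Broglie formula λ = h/(mv):

v = 44.8% × c = 1.343 × 10^8 m/s

λ = h/(mv)
λ = (6.626 × 10^-34 J·s) / (9.11 × 10^-31 kg × 1.343 × 10^8 m/s)
λ = 5.42 × 10^-12 m

Since v = 44.8% of c > 10% of c, relativistic corrections ARE significant and the actual wavelength would differ from this non-relativistic estimate.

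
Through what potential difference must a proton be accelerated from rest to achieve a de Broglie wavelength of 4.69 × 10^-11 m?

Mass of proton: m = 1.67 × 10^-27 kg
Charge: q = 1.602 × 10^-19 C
3.73 × 10^-1 V

From λ = h/√(2mqV), we solve for V:

λ² = h²/(2mqV)
V = h²/(2mqλ²)
V = (6.626 × 10^-34 J·s)² / (2 × 1.67 × 10^-27 kg × 1.602 × 10^-19 C × (4.69 × 10^-11 m)²)
V = 3.73 × 10^-1 V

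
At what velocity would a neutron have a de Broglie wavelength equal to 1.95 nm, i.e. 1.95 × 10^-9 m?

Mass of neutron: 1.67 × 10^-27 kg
2.03 × 10^2 m/s

From λ = h/(mv), solve for v:

v = h/(mλ)
v = (6.626 × 10^-34 J·s) / (1.67 × 10^-27 kg × 1.95 × 10^-9 m)
v = 2.03 × 10^2 m/s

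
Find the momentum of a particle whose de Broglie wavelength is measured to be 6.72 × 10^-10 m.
9.86 × 10^-25 kg·m/s

From the de Broglie relation λ = h/p, we solve for p:

p = h/λ
p = (6.626 × 10^-34 J·s) / (6.72 × 10^-10 m)
p = 9.86 × 10^-25 kg·m/s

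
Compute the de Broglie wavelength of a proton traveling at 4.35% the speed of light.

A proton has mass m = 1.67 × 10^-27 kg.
3.04 × 10^-14 m

Using the de Broglie relation λ = h/(mv):

v = 4.35% × c = 1.304 × 10^7 m/s

λ = h/(mv)
λ = (6.626 × 10^-34 J·s) / (1.67 × 10^-27 kg × 1.304 × 10^7 m/s)
λ = 3.04 × 10^-14 m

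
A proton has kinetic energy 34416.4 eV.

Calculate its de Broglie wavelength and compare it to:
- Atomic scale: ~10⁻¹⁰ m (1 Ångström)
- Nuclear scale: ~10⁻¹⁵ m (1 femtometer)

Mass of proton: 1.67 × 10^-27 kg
λ = 1.54 × 10^-13 m, which is between nuclear and atomic scales.

Using λ = h/√(2mKE):

KE = 34416.4 eV = 5.514 × 10^-15 J

λ = h/√(2mKE)
λ = (6.626 × 10^-34 J·s) / √(2 × 1.67 × 10^-27 kg × 5.514 × 10^-15 J)
λ = 1.54 × 10^-13 m

Comparison:
- Atomic scale (10⁻¹⁰ m): λ is 0.0015× this size
- Nuclear scale (10⁻¹⁵ m): λ is 1.5e+02× this size

The wavelength is between nuclear and atomic scales.

This wavelength is appropriate for probing atomic structure but too large for nuclear physics experiments.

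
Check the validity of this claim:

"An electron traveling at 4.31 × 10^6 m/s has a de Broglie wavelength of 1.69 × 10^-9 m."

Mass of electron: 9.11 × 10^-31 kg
False

The claim is incorrect.

Using λ = h/(mv):
λ = (6.626 × 10^-34 J·s) / (9.11 × 10^-31 kg × 4.31 × 10^6 m/s)
λ = 1.69 × 10^-10 m

The actual wavelength differs from the claimed 1.69 × 10^-9 m.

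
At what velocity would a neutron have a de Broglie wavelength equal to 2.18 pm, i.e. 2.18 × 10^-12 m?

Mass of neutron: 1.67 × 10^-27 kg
1.82 × 10^5 m/s

From λ = h/(mv), solve for v:

v = h/(mλ)
v = (6.626 × 10^-34 J·s) / (1.67 × 10^-27 kg × 2.18 × 10^-12 m)
v = 1.82 × 10^5 m/s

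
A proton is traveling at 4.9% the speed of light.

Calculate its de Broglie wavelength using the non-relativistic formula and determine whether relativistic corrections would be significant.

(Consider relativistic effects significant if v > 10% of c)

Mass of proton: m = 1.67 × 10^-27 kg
No, relativistic corrections are not needed.

Using the non-relativistic de Broglie formula λ = h/(mv):

v = 4.9% × c = 1.469 × 10^7 m/s

λ = h/(mv)
λ = (6.626 × 10^-34 J·s) / (1.67 × 10^-27 kg × 1.469 × 10^7 m/s)
λ = 2.70 × 10^-14 m

Since v = 4.9% of c < 10% of c, relativistic corrections are NOT significant and this non-relativistic result is a good approximation.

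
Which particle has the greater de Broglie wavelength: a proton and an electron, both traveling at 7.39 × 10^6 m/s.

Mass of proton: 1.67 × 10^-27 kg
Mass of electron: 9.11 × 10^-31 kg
The electron has the longer wavelength.

Using λ = h/(mv), since both particles have the same velocity, the wavelength depends only on mass.

For proton: λ₁ = h/(m₁v) = 5.37 × 10^-14 m
For electron: λ₂ = h/(m₂v) = 9.84 × 10^-11 m

Since λ ∝ 1/m at constant velocity, the lighter particle has the longer wavelength.

The electron has the longer de Broglie wavelength.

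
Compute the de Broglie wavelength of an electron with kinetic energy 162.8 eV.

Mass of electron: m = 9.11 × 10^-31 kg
9.61 × 10^-11 m

Using λ = h/√(2mKE):

First convert KE to Joules: KE = 162.8 eV = 2.608 × 10^-17 J

λ = h/√(2mKE)
λ = (6.626 × 10^-34 J·s) / √(2 × 9.11 × 10^-31 kg × 2.608 × 10^-17 J)
λ = 9.61 × 10^-11 m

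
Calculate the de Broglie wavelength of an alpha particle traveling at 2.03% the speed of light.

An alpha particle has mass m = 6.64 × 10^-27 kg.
1.64 × 10^-14 m

Using the de Broglie relation λ = h/(mv):

v = 2.03% × c = 6.086 × 10^6 m/s

λ = h/(mv)
λ = (6.626 × 10^-34 J·s) / (6.64 × 10^-27 kg × 6.086 × 10^6 m/s)
λ = 1.64 × 10^-14 m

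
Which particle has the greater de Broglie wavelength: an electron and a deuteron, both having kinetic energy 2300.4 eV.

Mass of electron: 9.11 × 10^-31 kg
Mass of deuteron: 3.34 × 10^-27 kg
The electron has the longer wavelength.

Using λ = h/√(2mKE):

For electron: λ₁ = h/√(2m₁KE) = 2.56 × 10^-11 m
For deuteron: λ₂ = h/√(2m₂KE) = 4.22 × 10^-13 m

Since λ ∝ 1/√m at constant kinetic energy, the lighter particle has the longer wavelength.

The electron has the longer de Broglie wavelength.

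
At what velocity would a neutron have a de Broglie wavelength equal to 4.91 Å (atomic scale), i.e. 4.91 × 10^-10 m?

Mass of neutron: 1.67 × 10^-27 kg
8.08 × 10^2 m/s

From λ = h/(mv), solve for v:

v = h/(mλ)
v = (6.626 × 10^-34 J·s) / (1.67 × 10^-27 kg × 4.91 × 10^-10 m)
v = 8.08 × 10^2 m/s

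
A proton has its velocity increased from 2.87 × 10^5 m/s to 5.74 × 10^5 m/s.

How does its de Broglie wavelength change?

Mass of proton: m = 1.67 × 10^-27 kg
The wavelength decreases by a factor of 2.

Using λ = h/(mv):

Initial wavelength: λ₁ = h/(mv₁) = 1.38 × 10^-12 m
Final wavelength: λ₂ = h/(mv₂) = 6.91 × 10^-13 m

Since λ ∝ 1/v, when velocity increases by a factor of 2, the wavelength decreases by a factor of 2.

λ₂/λ₁ = v₁/v₂ = 1/2

The wavelength decreases by a factor of 2.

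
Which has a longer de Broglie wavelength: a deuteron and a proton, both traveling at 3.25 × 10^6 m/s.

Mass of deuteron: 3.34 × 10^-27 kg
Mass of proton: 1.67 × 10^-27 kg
The proton has the longer wavelength.

Using λ = h/(mv), since both particles have the same velocity, the wavelength depends only on mass.

For deuteron: λ₁ = h/(m₁v) = 6.10 × 10^-14 m
For proton: λ₂ = h/(m₂v) = 1.22 × 10^-13 m

Since λ ∝ 1/m at constant velocity, the lighter particle has the longer wavelength.

The proton has the longer de Broglie wavelength.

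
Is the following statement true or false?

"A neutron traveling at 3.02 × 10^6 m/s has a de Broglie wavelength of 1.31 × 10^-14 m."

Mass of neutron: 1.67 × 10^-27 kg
False

The claim is incorrect.

Using λ = h/(mv):
λ = (6.626 × 10^-34 J·s) / (1.67 × 10^-27 kg × 3.02 × 10^6 m/s)
λ = 1.31 × 10^-13 m

The actual wavelength differs from the claimed 1.31 × 10^-14 m.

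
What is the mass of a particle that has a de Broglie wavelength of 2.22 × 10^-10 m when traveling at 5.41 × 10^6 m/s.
5.52 × 10^-31 kg

From the de Broglie relation λ = h/(mv), we solve for m:

m = h/(λv)
m = (6.626 × 10^-34 J·s) / (2.22 × 10^-10 m × 5.41 × 10^6 m/s)
m = 5.52 × 10^-31 kg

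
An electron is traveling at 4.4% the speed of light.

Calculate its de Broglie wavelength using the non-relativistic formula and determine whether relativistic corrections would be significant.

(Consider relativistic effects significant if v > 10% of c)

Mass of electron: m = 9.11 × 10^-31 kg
No, relativistic corrections are not needed.

Using the non-relativistic de Broglie formula λ = h/(mv):

v = 4.4% × c = 1.319 × 10^7 m/s

λ = h/(mv)
λ = (6.626 × 10^-34 J·s) / (9.11 × 10^-31 kg × 1.319 × 10^7 m/s)
λ = 5.51 × 10^-11 m

Since v = 4.4% of c < 10% of c, relativistic corrections are NOT significant and this non-relativistic result is a good approximation.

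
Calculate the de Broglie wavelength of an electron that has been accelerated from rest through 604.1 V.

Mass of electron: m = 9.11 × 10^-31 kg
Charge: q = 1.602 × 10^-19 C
4.99 × 10^-11 m

When a particle is accelerated through voltage V, it gains kinetic energy KE = qV.

The de Broglie wavelength is then λ = h/√(2mqV):

λ = h/√(2mqV)
λ = (6.626 × 10^-34 J·s) / √(2 × 9.11 × 10^-31 kg × 1.602 × 10^-19 C × 604.1 V)
λ = 4.99 × 10^-11 m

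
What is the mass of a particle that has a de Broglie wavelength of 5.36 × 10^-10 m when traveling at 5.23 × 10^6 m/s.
2.36 × 10^-31 kg

From the de Broglie relation λ = h/(mv), we solve for m:

m = h/(λv)
m = (6.626 × 10^-34 J·s) / (5.36 × 10^-10 m × 5.23 × 10^6 m/s)
m = 2.36 × 10^-31 kg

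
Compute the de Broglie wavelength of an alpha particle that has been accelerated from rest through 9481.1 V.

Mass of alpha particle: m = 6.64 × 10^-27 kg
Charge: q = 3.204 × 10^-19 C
1.04 × 10^-13 m

When a particle is accelerated through voltage V, it gains kinetic energy KE = qV.

The de Broglie wavelength is then λ = h/√(2mqV):

λ = h/√(2mqV)
λ = (6.626 × 10^-34 J·s) / √(2 × 6.64 × 10^-27 kg × 3.204 × 10^-19 C × 9481.1 V)
λ = 1.04 × 10^-13 m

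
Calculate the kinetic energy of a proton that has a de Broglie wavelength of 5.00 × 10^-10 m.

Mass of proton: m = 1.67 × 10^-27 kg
5.26 × 10^-22 J (or 3.28 × 10^-3 eV)

From λ = h/√(2mKE), we solve for KE:

λ² = h²/(2mKE)
KE = h²/(2mλ²)
KE = (6.626 × 10^-34 J·s)² / (2 × 1.67 × 10^-27 kg × (5.00 × 10^-10 m)²)
KE = 5.26 × 10^-22 J
KE = 3.28 × 10^-3 eV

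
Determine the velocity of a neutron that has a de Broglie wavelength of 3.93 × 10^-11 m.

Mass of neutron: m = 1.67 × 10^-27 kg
1.01 × 10^4 m/s

From the de Broglie relation λ = h/(mv), we solve for v:

v = h/(mλ)
v = (6.626 × 10^-34 J·s) / (1.67 × 10^-27 kg × 3.93 × 10^-11 m)
v = 1.01 × 10^4 m/s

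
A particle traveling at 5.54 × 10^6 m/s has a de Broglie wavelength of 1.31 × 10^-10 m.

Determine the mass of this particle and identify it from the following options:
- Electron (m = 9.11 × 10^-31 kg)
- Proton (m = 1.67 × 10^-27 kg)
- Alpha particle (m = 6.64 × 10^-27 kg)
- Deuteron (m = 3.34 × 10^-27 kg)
The particle is an electron.

From λ = h/(mv), solve for mass:

m = h/(λv)
m = (6.626 × 10^-34 J·s) / (1.31 × 10^-10 m × 5.54 × 10^6 m/s)
m = 9.13 × 10^-31 kg

Comparing with the listed masses, this is closest to an electron.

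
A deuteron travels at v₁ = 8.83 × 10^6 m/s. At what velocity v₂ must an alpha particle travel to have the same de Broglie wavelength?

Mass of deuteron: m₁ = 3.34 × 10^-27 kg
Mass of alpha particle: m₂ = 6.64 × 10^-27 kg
v₂ = 4.44 × 10^6 m/s

For equal de Broglie wavelengths: λ₁ = λ₂

h/(m₁v₁) = h/(m₂v₂)
m₁v₁ = m₂v₂
v₂ = v₁ · (m₁/m₂)

v₂ = 8.83 × 10^6 m/s × (3.34 × 10^-27 kg / 6.64 × 10^-27 kg)
v₂ = 4.44 × 10^6 m/s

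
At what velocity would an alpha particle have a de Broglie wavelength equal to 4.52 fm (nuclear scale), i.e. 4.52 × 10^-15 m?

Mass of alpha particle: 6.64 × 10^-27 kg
2.21 × 10^7 m/s

From λ = h/(mv), solve for v:

v = h/(mλ)
v = (6.626 × 10^-34 J·s) / (6.64 × 10^-27 kg × 4.52 × 10^-15 m)
v = 2.21 × 10^7 m/s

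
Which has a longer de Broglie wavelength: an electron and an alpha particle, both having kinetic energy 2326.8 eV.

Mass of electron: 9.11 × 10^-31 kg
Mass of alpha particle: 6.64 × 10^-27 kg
The electron has the longer wavelength.

Using λ = h/√(2mKE):

For electron: λ₁ = h/√(2m₁KE) = 2.54 × 10^-11 m
For alpha particle: λ₂ = h/√(2m₂KE) = 2.98 × 10^-13 m

Since λ ∝ 1/√m at constant kinetic energy, the lighter particle has the longer wavelength.

The electron has the longer de Broglie wavelength.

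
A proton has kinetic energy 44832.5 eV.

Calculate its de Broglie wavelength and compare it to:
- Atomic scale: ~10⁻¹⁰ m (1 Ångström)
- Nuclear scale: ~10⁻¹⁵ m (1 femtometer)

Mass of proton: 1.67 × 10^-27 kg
λ = 1.35 × 10^-13 m, which is between nuclear and atomic scales.

Using λ = h/√(2mKE):

KE = 44832.5 eV = 7.183 × 10^-15 J

λ = h/√(2mKE)
λ = (6.626 × 10^-34 J·s) / √(2 × 1.67 × 10^-27 kg × 7.183 × 10^-15 J)
λ = 1.35 × 10^-13 m

Comparison:
- Atomic scale (10⁻¹⁰ m): λ is 0.0014× this size
- Nuclear scale (10⁻¹⁵ m): λ is 1.4e+02× this size

The wavelength is between nuclear and atomic scales.

This wavelength is appropriate for probing atomic structure but too large for nuclear physics experiments.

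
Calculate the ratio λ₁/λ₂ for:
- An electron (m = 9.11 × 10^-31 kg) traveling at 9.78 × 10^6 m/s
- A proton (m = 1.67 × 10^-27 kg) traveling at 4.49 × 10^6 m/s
λ₁/λ₂ = 842

Using λ = h/(mv):

λ₁ = h/(m₁v₁) = 7.44 × 10^-11 m
λ₂ = h/(m₂v₂) = 8.84 × 10^-14 m

Ratio λ₁/λ₂ = (m₂v₂)/(m₁v₁)
         = (1.67 × 10^-27 kg × 4.49 × 10^6 m/s) / (9.11 × 10^-31 kg × 9.78 × 10^6 m/s)
         = 842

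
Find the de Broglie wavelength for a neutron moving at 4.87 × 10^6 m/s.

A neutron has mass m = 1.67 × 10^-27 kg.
8.15 × 10^-14 m

Using the de Broglie relation λ = h/(mv):

λ = h/(mv)
λ = (6.626 × 10^-34 J·s) / (1.67 × 10^-27 kg × 4.87 × 10^6 m/s)
λ = 8.15 × 10^-14 m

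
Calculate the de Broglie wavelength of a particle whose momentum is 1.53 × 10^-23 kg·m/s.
4.33 × 10^-11 m

Using the de Broglie relation λ = h/p:

λ = h/p
λ = (6.626 × 10^-34 J·s) / (1.53 × 10^-23 kg·m/s)
λ = 4.33 × 10^-11 m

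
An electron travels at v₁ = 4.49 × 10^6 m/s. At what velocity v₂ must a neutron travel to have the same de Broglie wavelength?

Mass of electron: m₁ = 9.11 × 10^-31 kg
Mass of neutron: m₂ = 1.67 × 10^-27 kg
v₂ = 2.45 × 10^3 m/s

For equal de Broglie wavelengths: λ₁ = λ₂

h/(m₁v₁) = h/(m₂v₂)
m₁v₁ = m₂v₂
v₂ = v₁ · (m₁/m₂)

v₂ = 4.49 × 10^6 m/s × (9.11 × 10^-31 kg / 1.67 × 10^-27 kg)
v₂ = 2.45 × 10^3 m/s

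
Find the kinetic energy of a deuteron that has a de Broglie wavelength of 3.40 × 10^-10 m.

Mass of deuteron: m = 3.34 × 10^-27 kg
5.69 × 10^-22 J (or 3.55 × 10^-3 eV)

From λ = h/√(2mKE), we solve for KE:

λ² = h²/(2mKE)
KE = h²/(2mλ²)
KE = (6.626 × 10^-34 J·s)² / (2 × 3.34 × 10^-27 kg × (3.40 × 10^-10 m)²)
KE = 5.69 × 10^-22 J
KE = 3.55 × 10^-3 eV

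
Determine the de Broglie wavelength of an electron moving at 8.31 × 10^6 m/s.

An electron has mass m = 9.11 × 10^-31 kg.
8.75 × 10^-11 m

Using the de Broglie relation λ = h/(mv):

λ = h/(mv)
λ = (6.626 × 10^-34 J·s) / (9.11 × 10^-31 kg × 8.31 × 10^6 m/s)
λ = 8.75 × 10^-11 m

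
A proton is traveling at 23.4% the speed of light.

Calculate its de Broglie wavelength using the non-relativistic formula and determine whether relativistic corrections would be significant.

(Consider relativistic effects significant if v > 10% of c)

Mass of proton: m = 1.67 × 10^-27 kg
Yes, relativistic corrections are needed.

Using the non-relativistic de Broglie formula λ = h/(mv):

v = 23.4% × c = 7.015 × 10^7 m/s

λ = h/(mv)
λ = (6.626 × 10^-34 J·s) / (1.67 × 10^-27 kg × 7.015 × 10^7 m/s)
λ = 5.66 × 10^-15 m

Since v = 23.4% of c > 10% of c, relativistic corrections ARE significant and the actual wavelength would differ from this non-relativistic estimate.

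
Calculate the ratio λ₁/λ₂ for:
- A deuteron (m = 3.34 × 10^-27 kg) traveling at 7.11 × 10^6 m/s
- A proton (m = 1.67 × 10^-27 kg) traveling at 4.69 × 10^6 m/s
λ₁/λ₂ = 0.330

Using λ = h/(mv):

λ₁ = h/(m₁v₁) = 2.79 × 10^-14 m
λ₂ = h/(m₂v₂) = 8.46 × 10^-14 m

Ratio λ₁/λ₂ = (m₂v₂)/(m₁v₁)
         = (1.67 × 10^-27 kg × 4.69 × 10^6 m/s) / (3.34 × 10^-27 kg × 7.11 × 10^6 m/s)
         = 0.330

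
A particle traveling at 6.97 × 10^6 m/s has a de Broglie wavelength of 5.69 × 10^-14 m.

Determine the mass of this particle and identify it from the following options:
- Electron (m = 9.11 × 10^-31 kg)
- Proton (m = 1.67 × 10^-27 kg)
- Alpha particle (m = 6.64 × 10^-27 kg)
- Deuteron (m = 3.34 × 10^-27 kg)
The particle is a proton.

From λ = h/(mv), solve for mass:

m = h/(λv)
m = (6.626 × 10^-34 J·s) / (5.69 × 10^-14 m × 6.97 × 10^6 m/s)
m = 1.67 × 10^-27 kg

Comparing with the listed masses, this is closest to a proton.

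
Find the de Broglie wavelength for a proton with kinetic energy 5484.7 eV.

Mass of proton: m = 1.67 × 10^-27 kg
3.87 × 10^-13 m

Using λ = h/√(2mKE):

First convert KE to Joules: KE = 5484.7 eV = 8.787 × 10^-16 J

λ = h/√(2mKE)
λ = (6.626 × 10^-34 J·s) / √(2 × 1.67 × 10^-27 kg × 8.787 × 10^-16 J)
λ = 3.87 × 10^-13 m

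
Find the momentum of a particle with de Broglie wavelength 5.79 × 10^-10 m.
1.14 × 10^-24 kg·m/s

From the de Broglie relation λ = h/p, we solve for p:

p = h/λ
p = (6.626 × 10^-34 J·s) / (5.79 × 10^-10 m)
p = 1.14 × 10^-24 kg·m/s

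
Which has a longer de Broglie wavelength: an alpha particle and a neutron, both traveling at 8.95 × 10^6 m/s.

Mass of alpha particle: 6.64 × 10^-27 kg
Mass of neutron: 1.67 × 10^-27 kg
The neutron has the longer wavelength.

Using λ = h/(mv), since both particles have the same velocity, the wavelength depends only on mass.

For alpha particle: λ₁ = h/(m₁v) = 1.11 × 10^-14 m
For neutron: λ₂ = h/(m₂v) = 4.43 × 10^-14 m

Since λ ∝ 1/m at constant velocity, the lighter particle has the longer wavelength.

The neutron has the longer de Broglie wavelength.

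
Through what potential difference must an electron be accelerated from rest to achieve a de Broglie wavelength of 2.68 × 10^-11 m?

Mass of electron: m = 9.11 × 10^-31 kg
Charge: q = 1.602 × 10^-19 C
2.09 × 10^3 V

From λ = h/√(2mqV), we solve for V:

λ² = h²/(2mqV)
V = h²/(2mqλ²)
V = (6.626 × 10^-34 J·s)² / (2 × 9.11 × 10^-31 kg × 1.602 × 10^-19 C × (2.68 × 10^-11 m)²)
V = 2.09 × 10^3 V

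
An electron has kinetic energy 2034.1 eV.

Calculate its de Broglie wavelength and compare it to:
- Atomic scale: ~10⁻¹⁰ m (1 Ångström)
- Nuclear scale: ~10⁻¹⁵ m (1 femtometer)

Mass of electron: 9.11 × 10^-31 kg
λ = 2.72 × 10^-11 m, which is between nuclear and atomic scales.

Using λ = h/√(2mKE):

KE = 2034.1 eV = 3.259 × 10^-16 J

λ = h/√(2mKE)
λ = (6.626 × 10^-34 J·s) / √(2 × 9.11 × 10^-31 kg × 3.259 × 10^-16 J)
λ = 2.72 × 10^-11 m

Comparison:
- Atomic scale (10⁻¹⁰ m): λ is 0.27× this size
- Nuclear scale (10⁻¹⁵ m): λ is 2.7e+04× this size

The wavelength is between nuclear and atomic scales.

This wavelength is appropriate for probing atomic structure but too large for nuclear physics experiments.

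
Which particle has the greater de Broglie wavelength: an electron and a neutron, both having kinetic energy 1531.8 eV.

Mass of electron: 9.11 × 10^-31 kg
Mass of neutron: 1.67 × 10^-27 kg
The electron has the longer wavelength.

Using λ = h/√(2mKE):

For electron: λ₁ = h/√(2m₁KE) = 3.13 × 10^-11 m
For neutron: λ₂ = h/√(2m₂KE) = 7.32 × 10^-13 m

Since λ ∝ 1/√m at constant kinetic energy, the lighter particle has the longer wavelength.

The electron has the longer de Broglie wavelength.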